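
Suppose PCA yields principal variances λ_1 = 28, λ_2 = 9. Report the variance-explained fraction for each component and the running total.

Step 1 — total variance = trace(Sigma) = Σ λ_i = 28 + 9 = 37.

Step 2 — fraction explained by component i = λ_i / Σ λ:
  PC1: 28/37 = 0.7568
  PC2: 9/37 = 0.2432

Step 3 — cumulative fraction after k components = (λ_1 + ... + λ_k) / Σ λ:
  k = 1: 28/37 = 0.7568
  k = 2: (28 + 9)/37 = 37/37 = 1

Summary (fraction, with percent):

explained: PC1 0.7568 (75.68%), PC2 0.2432 (24.32%);  cumulative: 0.7568, 1


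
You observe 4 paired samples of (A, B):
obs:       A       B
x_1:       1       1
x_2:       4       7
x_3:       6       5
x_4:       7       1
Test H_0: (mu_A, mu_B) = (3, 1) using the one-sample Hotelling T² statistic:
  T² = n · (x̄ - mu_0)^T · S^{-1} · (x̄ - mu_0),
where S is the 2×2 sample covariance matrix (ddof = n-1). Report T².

Step 1 — sample mean vector:
  mean(A) = (1 + 4 + 6 + 7) / 4 = 18/4 = 4.5
  mean(B) = (1 + 7 + 5 + 1) / 4 = 14/4 = 3.5
  x̄ = (4.5, 3.5),  deviation x̄ - mu_0 = (4.5, 3.5) - (3, 1) = (1.5, 2.5).

Step 2 — sample covariance matrix, S[i,j] = (1/(n-1)) · Σ_k (x_{k,i} - mean_i) · (x_{k,j} - mean_j), divisor n-1 = 3:
  S[A,A] = ((-3.5)·(-3.5) + (-0.5)·(-0.5) + (1.5)·(1.5) + (2.5)·(2.5)) / 3 = 21/3 = 7
  S[A,B] = ((-3.5)·(-2.5) + (-0.5)·(3.5) + (1.5)·(1.5) + (2.5)·(-2.5)) / 3 = 3/3 = 1
  S[B,B] = ((-2.5)·(-2.5) + (3.5)·(3.5) + (1.5)·(1.5) + (-2.5)·(-2.5)) / 3 = 27/3 = 9
  S = [[7, 1],
 [1, 9]].

Step 3 — invert S. det(S) = 7·9 - (1)² = 62.
  S^{-1} = (1/det) · [[d, -b], [-b, a]] = [[0.1452, -0.0161],
 [-0.0161, 0.1129]].

Step 4 — quadratic form (x̄ - mu_0)^T · S^{-1} · (x̄ - mu_0):
  S^{-1} · (x̄ - mu_0) = (0.1774, 0.2581),
  (x̄ - mu_0)^T · [...] = (1.5)·(0.1774) + (2.5)·(0.2581) = 0.9113.

Step 5 — scale by n: T² = 4 · 0.9113 = 3.6452.

T² ≈ 3.6452


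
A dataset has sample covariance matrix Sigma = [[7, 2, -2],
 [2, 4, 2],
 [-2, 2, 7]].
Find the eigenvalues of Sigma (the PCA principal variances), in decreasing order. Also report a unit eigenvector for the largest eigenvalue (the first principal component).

Step 1 — characteristic polynomial p(λ) = det(λI - Sigma) = λ³ - tr·λ² + c_1·λ - det, where tr = trace, c_1 = sum of the principal 2×2 minors, det = det(Sigma):
  tr = 7 + 4 + 7 = 18,
  c_1 = (7·4 - (2)²) + (7·7 - (-2)²) + (4·7 - (2)²) = 24 + 45 + 24 = 93,
  det = 7·(4·7 - (2)²) - (2)·((2)·7 - (2)·(-2)) + (-2)·((2)·(2) - 4·(-2)) = 7·(24) - (2)·(18) + (-2)·(12) = 108.
  So p(λ) = λ³ - 18λ² + 93λ - 108.
Step 2 — look for an integer root (rational root theorem: any rational root is an integer divisor of 108). Testing λ = 9:
  p(9) = 729 - 1458 + 837 - 108 = 0  ✓
  Dividing out (λ - 9): p(λ) = (λ - 9)(λ² - 9λ + 12).
Step 3 — remaining eigenvalues from the quadratic λ² - 9λ + 12 = 0:
  Δ = 9² - 4·12 = 81 - 48 = 33,  λ = (9 ± √33)/2 = (9 ± 5.7446)/2 ≈ 7.3723 or 1.6277.
  Sorted: λ_1 = 9,  λ_2 = 7.3723,  λ_3 = 1.6277  (check: sum = 18 = tr ✓).

Step 4 — unit eigenvector for λ_1 = 9: v spans the null space of (Sigma - λ_1 I), whose rows are
  r_1 = (-2, 2, -2),  r_2 = (2, -5, 2),  r_3 = (-2, 2, -2).
  v is orthogonal to every row, so take v ∝ r_1 × r_2 = ((2)·(2) - (-2)·(-5), (-2)·(2) - (-2)·(2), (-2)·(-5) - (2)·(2)) = (-6, 0, 6).
  Rescale (divide by 6; multiply by -1 so the first nonzero entry is positive): u = (1, 0, -1).
  ||u|| = √((1)² + (0)² + (-1)²) = √(2) ≈ 1.4142,  v_1 = u/||u|| ≈ (0.7071, 0, -0.7071) (||v_1|| = 1).

λ_1 = 9,  λ_2 = 7.3723,  λ_3 = 1.6277;  v_1 ≈ (0.7071, 0, -0.7071)


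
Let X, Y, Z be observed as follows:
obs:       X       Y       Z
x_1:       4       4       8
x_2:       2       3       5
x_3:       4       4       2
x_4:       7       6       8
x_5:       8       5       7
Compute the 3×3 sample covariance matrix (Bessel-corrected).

Step 1 — column means:
  mean(X) = (4 + 2 + 4 + 7 + 8) / 5 = 25/5 = 5
  mean(Y) = (4 + 3 + 4 + 6 + 5) / 5 = 22/5 = 4.4
  mean(Z) = (8 + 5 + 2 + 8 + 7) / 5 = 30/5 = 6

Step 2 — sample covariance S[i,j] = (1/(n-1)) · Σ_k (x_{k,i} - mean_i) · (x_{k,j} - mean_j), with n-1 = 4.
  S[X,X] = ((-1)·(-1) + (-3)·(-3) + (-1)·(-1) + (2)·(2) + (3)·(3)) / 4 = 24/4 = 6
  S[X,Y] = ((-1)·(-0.4) + (-3)·(-1.4) + (-1)·(-0.4) + (2)·(1.6) + (3)·(0.6)) / 4 = 10/4 = 2.5
  S[X,Z] = ((-1)·(2) + (-3)·(-1) + (-1)·(-4) + (2)·(2) + (3)·(1)) / 4 = 12/4 = 3
  S[Y,Y] = ((-0.4)·(-0.4) + (-1.4)·(-1.4) + (-0.4)·(-0.4) + (1.6)·(1.6) + (0.6)·(0.6)) / 4 = 5.2/4 = 1.3
  S[Y,Z] = ((-0.4)·(2) + (-1.4)·(-1) + (-0.4)·(-4) + (1.6)·(2) + (0.6)·(1)) / 4 = 6/4 = 1.5
  S[Z,Z] = ((2)·(2) + (-1)·(-1) + (-4)·(-4) + (2)·(2) + (1)·(1)) / 4 = 26/4 = 6.5

S is symmetric (S[j,i] = S[i,j]). Assembling:

S = [[6, 2.5, 3],
 [2.5, 1.3, 1.5],
 [3, 1.5, 6.5]]


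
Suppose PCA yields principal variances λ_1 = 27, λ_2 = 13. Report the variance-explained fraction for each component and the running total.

Step 1 — total variance = trace(Sigma) = Σ λ_i = 27 + 13 = 40.

Step 2 — fraction explained by component i = λ_i / Σ λ:
  PC1: 27/40 = 0.675
  PC2: 13/40 = 0.325

Step 3 — cumulative fraction after k components = (λ_1 + ... + λ_k) / Σ λ:
  k = 1: 27/40 = 0.675
  k = 2: (27 + 13)/40 = 40/40 = 1

Summary (fraction, with percent):

explained: PC1 0.675 (67.5%), PC2 0.325 (32.5%);  cumulative: 0.675, 1


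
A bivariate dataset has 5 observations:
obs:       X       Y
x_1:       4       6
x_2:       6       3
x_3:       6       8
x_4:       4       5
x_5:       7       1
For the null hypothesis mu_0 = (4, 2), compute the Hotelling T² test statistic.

Step 1 — sample mean vector:
  mean(X) = (4 + 6 + 6 + 4 + 7) / 5 = 27/5 = 5.4
  mean(Y) = (6 + 3 + 8 + 5 + 1) / 5 = 23/5 = 4.6
  x̄ = (5.4, 4.6),  deviation x̄ - mu_0 = (5.4, 4.6) - (4, 2) = (1.4, 2.6).

Step 2 — sample covariance matrix, S[i,j] = (1/(n-1)) · Σ_k (x_{k,i} - mean_i) · (x_{k,j} - mean_j), divisor n-1 = 4:
  S[X,X] = ((-1.4)·(-1.4) + (0.6)·(0.6) + (0.6)·(0.6) + (-1.4)·(-1.4) + (1.6)·(1.6)) / 4 = 7.2/4 = 1.8
  S[X,Y] = ((-1.4)·(1.4) + (0.6)·(-1.6) + (0.6)·(3.4) + (-1.4)·(0.4) + (1.6)·(-3.6)) / 4 = -7.2/4 = -1.8
  S[Y,Y] = ((1.4)·(1.4) + (-1.6)·(-1.6) + (3.4)·(3.4) + (0.4)·(0.4) + (-3.6)·(-3.6)) / 4 = 29.2/4 = 7.3
  S = [[1.8, -1.8],
 [-1.8, 7.3]].

Step 3 — invert S. det(S) = 1.8·7.3 - (-1.8)² = 9.9.
  S^{-1} = (1/det) · [[d, -b], [-b, a]] = [[0.7374, 0.1818],
 [0.1818, 0.1818]].

Step 4 — quadratic form (x̄ - mu_0)^T · S^{-1} · (x̄ - mu_0):
  S^{-1} · (x̄ - mu_0) = (1.5051, 0.7273),
  (x̄ - mu_0)^T · [...] = (1.4)·(1.5051) + (2.6)·(0.7273) = 3.998.

Step 5 — scale by n: T² = 5 · 3.998 = 19.9899.

T² ≈ 19.9899


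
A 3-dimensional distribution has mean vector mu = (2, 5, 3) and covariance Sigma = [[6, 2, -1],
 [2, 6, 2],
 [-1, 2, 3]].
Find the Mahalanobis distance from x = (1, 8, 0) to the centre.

Step 1 — centre the observation: (x - mu) = (-1, 3, -3).

Step 2 — invert Sigma (cofactor / det for 3×3, or solve directly):
  Sigma^{-1} = [[0.2414, -0.1379, 0.1724],
 [-0.1379, 0.2931, -0.2414],
 [0.1724, -0.2414, 0.5517]].

Step 3 — form the quadratic (x - mu)^T · Sigma^{-1} · (x - mu):
  Sigma^{-1} · (x - mu) = (-1.1724, 1.7414, -2.5517).
  (x - mu)^T · [Sigma^{-1} · (x - mu)] = (-1)·(-1.1724) + (3)·(1.7414) + (-3)·(-2.5517) = 14.0517.

Step 4 — take square root: d = √(14.0517) ≈ 3.7486.

d(x, mu) = √(14.0517) ≈ 3.7486


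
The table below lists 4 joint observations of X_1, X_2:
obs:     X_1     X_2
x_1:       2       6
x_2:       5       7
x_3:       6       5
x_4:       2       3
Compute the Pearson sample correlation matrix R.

Step 1 — column means:
  mean(X_1) = (2 + 5 + 6 + 2) / 4 = 15/4 = 3.75
  mean(X_2) = (6 + 7 + 5 + 3) / 4 = 21/4 = 5.25

Step 2 — sample variances and covariances s[i,j] = (1/(n-1)) · Σ_k (x_{k,i} - mean_i) · (x_{k,j} - mean_j), with n-1 = 3:
  s[X_1,X_1] = ((-1.75)·(-1.75) + (1.25)·(1.25) + (2.25)·(2.25) + (-1.75)·(-1.75)) / 3 = 12.75/3 = 4.25
  s[X_1,X_2] = ((-1.75)·(0.75) + (1.25)·(1.75) + (2.25)·(-0.25) + (-1.75)·(-2.25)) / 3 = 4.25/3 = 1.4167
  s[X_2,X_2] = ((0.75)·(0.75) + (1.75)·(1.75) + (-0.25)·(-0.25) + (-2.25)·(-2.25)) / 3 = 8.75/3 = 2.9167
  Sample standard deviations s_i = √(s[i,i]):
  s(X_1) = √(4.25) = 2.0616
  s(X_2) = √(2.9167) = 1.7078

Step 3 — r_{ij} = s_{ij} / (s_i · s_j):
  r[X_1,X_1] = 1 (diagonal).
  r[X_1,X_2] = 1.4167 / (2.0616 · 1.7078) = 1.4167 / 3.5208 = 0.4024
  r[X_2,X_2] = 1 (diagonal).

R is symmetric with unit diagonal. Assembling:

R = [[1, 0.4024],
 [0.4024, 1]]


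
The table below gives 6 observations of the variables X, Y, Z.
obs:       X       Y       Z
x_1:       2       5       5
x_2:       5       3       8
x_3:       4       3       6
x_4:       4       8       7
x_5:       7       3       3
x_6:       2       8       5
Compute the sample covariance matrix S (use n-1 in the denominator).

Step 1 — column means:
  mean(X) = (2 + 5 + 4 + 4 + 7 + 2) / 6 = 24/6 = 4
  mean(Y) = (5 + 3 + 3 + 8 + 3 + 8) / 6 = 30/6 = 5
  mean(Z) = (5 + 8 + 6 + 7 + 3 + 5) / 6 = 34/6 = 5.6667

Step 2 — sample covariance S[i,j] = (1/(n-1)) · Σ_k (x_{k,i} - mean_i) · (x_{k,j} - mean_j), with n-1 = 5.
  S[X,X] = ((-2)·(-2) + (1)·(1) + (0)·(0) + (0)·(0) + (3)·(3) + (-2)·(-2)) / 5 = 18/5 = 3.6
  S[X,Y] = ((-2)·(0) + (1)·(-2) + (0)·(-2) + (0)·(3) + (3)·(-2) + (-2)·(3)) / 5 = -14/5 = -2.8
  S[X,Z] = ((-2)·(-0.6667) + (1)·(2.3333) + (0)·(0.3333) + (0)·(1.3333) + (3)·(-2.6667) + (-2)·(-0.6667)) / 5 = -3/5 = -0.6
  S[Y,Y] = ((0)·(0) + (-2)·(-2) + (-2)·(-2) + (3)·(3) + (-2)·(-2) + (3)·(3)) / 5 = 30/5 = 6
  S[Y,Z] = ((0)·(-0.6667) + (-2)·(2.3333) + (-2)·(0.3333) + (3)·(1.3333) + (-2)·(-2.6667) + (3)·(-0.6667)) / 5 = 2/5 = 0.4
  S[Z,Z] = ((-0.6667)·(-0.6667) + (2.3333)·(2.3333) + (0.3333)·(0.3333) + (1.3333)·(1.3333) + (-2.6667)·(-2.6667) + (-0.6667)·(-0.6667)) / 5 = 15.3333/5 = 3.0667

S is symmetric (S[j,i] = S[i,j]). Assembling:

S = [[3.6, -2.8, -0.6],
 [-2.8, 6, 0.4],
 [-0.6, 0.4, 3.0667]]


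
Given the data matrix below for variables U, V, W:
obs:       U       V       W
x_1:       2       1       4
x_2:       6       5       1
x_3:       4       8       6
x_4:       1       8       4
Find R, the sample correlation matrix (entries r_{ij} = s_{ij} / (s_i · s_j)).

Step 1 — column means:
  mean(U) = (2 + 6 + 4 + 1) / 4 = 13/4 = 3.25
  mean(V) = (1 + 5 + 8 + 8) / 4 = 22/4 = 5.5
  mean(W) = (4 + 1 + 6 + 4) / 4 = 15/4 = 3.75

Step 2 — sample variances and covariances s[i,j] = (1/(n-1)) · Σ_k (x_{k,i} - mean_i) · (x_{k,j} - mean_j), with n-1 = 3:
  s[U,U] = ((-1.25)·(-1.25) + (2.75)·(2.75) + (0.75)·(0.75) + (-2.25)·(-2.25)) / 3 = 14.75/3 = 4.9167
  s[U,V] = ((-1.25)·(-4.5) + (2.75)·(-0.5) + (0.75)·(2.5) + (-2.25)·(2.5)) / 3 = 0.5/3 = 0.1667
  s[U,W] = ((-1.25)·(0.25) + (2.75)·(-2.75) + (0.75)·(2.25) + (-2.25)·(0.25)) / 3 = -6.75/3 = -2.25
  s[V,V] = ((-4.5)·(-4.5) + (-0.5)·(-0.5) + (2.5)·(2.5) + (2.5)·(2.5)) / 3 = 33/3 = 11
  s[V,W] = ((-4.5)·(0.25) + (-0.5)·(-2.75) + (2.5)·(2.25) + (2.5)·(0.25)) / 3 = 6.5/3 = 2.1667
  s[W,W] = ((0.25)·(0.25) + (-2.75)·(-2.75) + (2.25)·(2.25) + (0.25)·(0.25)) / 3 = 12.75/3 = 4.25
  Sample standard deviations s_i = √(s[i,i]):
  s(U) = √(4.9167) = 2.2174
  s(V) = √(11) = 3.3166
  s(W) = √(4.25) = 2.0616

Step 3 — r_{ij} = s_{ij} / (s_i · s_j):
  r[U,U] = 1 (diagonal).
  r[U,V] = 0.1667 / (2.2174 · 3.3166) = 0.1667 / 7.3541 = 0.0227
  r[U,W] = -2.25 / (2.2174 · 2.0616) = -2.25 / 4.5712 = -0.4922
  r[V,V] = 1 (diagonal).
  r[V,W] = 2.1667 / (3.3166 · 2.0616) = 2.1667 / 6.8374 = 0.3169
  r[W,W] = 1 (diagonal).

R is symmetric with unit diagonal. Assembling:

R = [[1, 0.0227, -0.4922],
 [0.0227, 1, 0.3169],
 [-0.4922, 0.3169, 1]]


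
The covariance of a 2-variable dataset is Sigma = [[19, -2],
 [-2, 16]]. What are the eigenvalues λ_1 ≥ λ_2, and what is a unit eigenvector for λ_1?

Step 1 — characteristic polynomial of 2×2 Sigma:
  det(Sigma - λI) = λ² - trace · λ + det = 0.
  trace = 19 + 16 = 35, det = 19·16 - (-2)² = 300.
Step 2 — discriminant:
  Δ = trace² - 4·det = 1225 - 1200 = 25.
Step 3 — eigenvalues:
  λ = (trace ± √Δ)/2 = (35 ± 5)/2,
  λ_1 = 20,  λ_2 = 15.

Step 4 — unit eigenvector for λ_1: solve (Sigma - λ_1 I)v = 0. First row:
  (19 - 20)·v_x + (-2)·v_y = 0, i.e. (-1)·v_x + (-2)·v_y = 0,
  so v ∝ (b, λ_1 - a) = (-2, 1); multiply by -1 so the first entry is positive: u = (2, -1).
  ||u|| = √((2)² + (-1)²) = √(5) ≈ 2.2361,
  v_1 = u/||u|| ≈ (0.8944, -0.4472) (||v_1|| = 1).

λ_1 = 20,  λ_2 = 15;  v_1 ≈ (0.8944, -0.4472)


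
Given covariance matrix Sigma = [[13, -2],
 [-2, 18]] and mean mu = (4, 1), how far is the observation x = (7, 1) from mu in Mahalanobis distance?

Step 1 — centre the observation: (x - mu) = (3, 0).

Step 2 — invert Sigma. det(Sigma) = 13·18 - (-2)² = 230.
  Sigma^{-1} = (1/det) · [[d, -b], [-b, a]] = [[0.0783, 0.0087],
 [0.0087, 0.0565]].

Step 3 — form the quadratic (x - mu)^T · Sigma^{-1} · (x - mu):
  Sigma^{-1} · (x - mu) = (0.2348, 0.0261).
  (x - mu)^T · [Sigma^{-1} · (x - mu)] = (3)·(0.2348) + (0)·(0.0261) = 0.7043.

Step 4 — take square root: d = √(0.7043) ≈ 0.8393.

d(x, mu) = √(0.7043) ≈ 0.8393


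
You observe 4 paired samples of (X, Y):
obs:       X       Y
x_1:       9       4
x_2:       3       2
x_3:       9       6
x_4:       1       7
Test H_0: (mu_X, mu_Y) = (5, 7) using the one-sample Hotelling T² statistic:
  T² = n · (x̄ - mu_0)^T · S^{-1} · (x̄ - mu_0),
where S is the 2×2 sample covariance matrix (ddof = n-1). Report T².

Step 1 — sample mean vector:
  mean(X) = (9 + 3 + 9 + 1) / 4 = 22/4 = 5.5
  mean(Y) = (4 + 2 + 6 + 7) / 4 = 19/4 = 4.75
  x̄ = (5.5, 4.75),  deviation x̄ - mu_0 = (5.5, 4.75) - (5, 7) = (0.5, -2.25).

Step 2 — sample covariance matrix, S[i,j] = (1/(n-1)) · Σ_k (x_{k,i} - mean_i) · (x_{k,j} - mean_j), divisor n-1 = 3:
  S[X,X] = ((3.5)·(3.5) + (-2.5)·(-2.5) + (3.5)·(3.5) + (-4.5)·(-4.5)) / 3 = 51/3 = 17
  S[X,Y] = ((3.5)·(-0.75) + (-2.5)·(-2.75) + (3.5)·(1.25) + (-4.5)·(2.25)) / 3 = -1.5/3 = -0.5
  S[Y,Y] = ((-0.75)·(-0.75) + (-2.75)·(-2.75) + (1.25)·(1.25) + (2.25)·(2.25)) / 3 = 14.75/3 = 4.9167
  S = [[17, -0.5],
 [-0.5, 4.9167]].

Step 3 — invert S. det(S) = 17·4.9167 - (-0.5)² = 83.3333.
  S^{-1} = (1/det) · [[d, -b], [-b, a]] = [[0.059, 0.006],
 [0.006, 0.204]].

Step 4 — quadratic form (x̄ - mu_0)^T · S^{-1} · (x̄ - mu_0):
  S^{-1} · (x̄ - mu_0) = (0.016, -0.456),
  (x̄ - mu_0)^T · [...] = (0.5)·(0.016) + (-2.25)·(-0.456) = 1.034.

Step 5 — scale by n: T² = 4 · 1.034 = 4.136.

T² ≈ 4.136


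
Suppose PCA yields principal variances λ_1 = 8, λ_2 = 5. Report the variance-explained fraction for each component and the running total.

Step 1 — total variance = trace(Sigma) = Σ λ_i = 8 + 5 = 13.

Step 2 — fraction explained by component i = λ_i / Σ λ:
  PC1: 8/13 = 0.6154
  PC2: 5/13 = 0.3846

Step 3 — cumulative fraction after k components = (λ_1 + ... + λ_k) / Σ λ:
  k = 1: 8/13 = 0.6154
  k = 2: (8 + 5)/13 = 13/13 = 1

Summary (fraction, with percent):

explained: PC1 0.6154 (61.54%), PC2 0.3846 (38.46%);  cumulative: 0.6154, 1


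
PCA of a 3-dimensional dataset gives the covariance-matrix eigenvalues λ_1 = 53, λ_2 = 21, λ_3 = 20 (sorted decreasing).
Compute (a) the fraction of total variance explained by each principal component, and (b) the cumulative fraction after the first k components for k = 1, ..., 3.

Step 1 — total variance = trace(Sigma) = Σ λ_i = 53 + 21 + 20 = 94.

Step 2 — fraction explained by component i = λ_i / Σ λ:
  PC1: 53/94 = 0.5638
  PC2: 21/94 = 0.2234
  PC3: 20/94 = 0.2128

Step 3 — cumulative fraction after k components = (λ_1 + ... + λ_k) / Σ λ:
  k = 1: 53/94 = 0.5638
  k = 2: (53 + 21)/94 = 74/94 = 0.7872
  k = 3: (53 + 21 + 20)/94 = 94/94 = 1

Summary (fraction, with percent):

explained: PC1 0.5638 (56.38%), PC2 0.2234 (22.34%), PC3 0.2128 (21.28%);  cumulative: 0.5638, 0.7872, 1


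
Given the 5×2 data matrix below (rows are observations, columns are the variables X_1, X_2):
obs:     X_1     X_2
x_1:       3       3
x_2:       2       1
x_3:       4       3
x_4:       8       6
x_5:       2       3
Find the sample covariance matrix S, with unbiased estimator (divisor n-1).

Step 1 — column means:
  mean(X_1) = (3 + 2 + 4 + 8 + 2) / 5 = 19/5 = 3.8
  mean(X_2) = (3 + 1 + 3 + 6 + 3) / 5 = 16/5 = 3.2

Step 2 — sample covariance S[i,j] = (1/(n-1)) · Σ_k (x_{k,i} - mean_i) · (x_{k,j} - mean_j), with n-1 = 4.
  S[X_1,X_1] = ((-0.8)·(-0.8) + (-1.8)·(-1.8) + (0.2)·(0.2) + (4.2)·(4.2) + (-1.8)·(-1.8)) / 4 = 24.8/4 = 6.2
  S[X_1,X_2] = ((-0.8)·(-0.2) + (-1.8)·(-2.2) + (0.2)·(-0.2) + (4.2)·(2.8) + (-1.8)·(-0.2)) / 4 = 16.2/4 = 4.05
  S[X_2,X_2] = ((-0.2)·(-0.2) + (-2.2)·(-2.2) + (-0.2)·(-0.2) + (2.8)·(2.8) + (-0.2)·(-0.2)) / 4 = 12.8/4 = 3.2

S is symmetric (S[j,i] = S[i,j]). Assembling:

S = [[6.2, 4.05],
 [4.05, 3.2]]


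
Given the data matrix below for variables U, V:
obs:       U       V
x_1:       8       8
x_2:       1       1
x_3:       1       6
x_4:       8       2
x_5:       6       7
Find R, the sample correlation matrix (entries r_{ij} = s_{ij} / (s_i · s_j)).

Step 1 — column means:
  mean(U) = (8 + 1 + 1 + 8 + 6) / 5 = 24/5 = 4.8
  mean(V) = (8 + 1 + 6 + 2 + 7) / 5 = 24/5 = 4.8

Step 2 — sample variances and covariances s[i,j] = (1/(n-1)) · Σ_k (x_{k,i} - mean_i) · (x_{k,j} - mean_j), with n-1 = 4:
  s[U,U] = ((3.2)·(3.2) + (-3.8)·(-3.8) + (-3.8)·(-3.8) + (3.2)·(3.2) + (1.2)·(1.2)) / 4 = 50.8/4 = 12.7
  s[U,V] = ((3.2)·(3.2) + (-3.8)·(-3.8) + (-3.8)·(1.2) + (3.2)·(-2.8) + (1.2)·(2.2)) / 4 = 13.8/4 = 3.45
  s[V,V] = ((3.2)·(3.2) + (-3.8)·(-3.8) + (1.2)·(1.2) + (-2.8)·(-2.8) + (2.2)·(2.2)) / 4 = 38.8/4 = 9.7
  Sample standard deviations s_i = √(s[i,i]):
  s(U) = √(12.7) = 3.5637
  s(V) = √(9.7) = 3.1145

Step 3 — r_{ij} = s_{ij} / (s_i · s_j):
  r[U,U] = 1 (diagonal).
  r[U,V] = 3.45 / (3.5637 · 3.1145) = 3.45 / 11.0991 = 0.3108
  r[V,V] = 1 (diagonal).

R is symmetric with unit diagonal. Assembling:

R = [[1, 0.3108],
 [0.3108, 1]]


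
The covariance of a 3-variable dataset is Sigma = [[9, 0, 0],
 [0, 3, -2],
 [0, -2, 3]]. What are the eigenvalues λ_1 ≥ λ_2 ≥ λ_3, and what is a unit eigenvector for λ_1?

Step 1 — characteristic polynomial p(λ) = det(λI - Sigma) = λ³ - tr·λ² + c_1·λ - det, where tr = trace, c_1 = sum of the principal 2×2 minors, det = det(Sigma):
  tr = 9 + 3 + 3 = 15,
  c_1 = (9·3 - (0)²) + (9·3 - (0)²) + (3·3 - (-2)²) = 27 + 27 + 5 = 59,
  det = 9·(3·3 - (-2)²) - (0)·((0)·3 - (-2)·(0)) + (0)·((0)·(-2) - 3·(0)) = 9·(5) - (0)·(0) + (0)·(0) = 45.
  So p(λ) = λ³ - 15λ² + 59λ - 45.
Step 2 — look for an integer root (rational root theorem: any rational root is an integer divisor of 45). Testing λ = 1:
  p(1) = 1 - 15 + 59 - 45 = 0  ✓
  Dividing out (λ - 1): p(λ) = (λ - 1)(λ² - 14λ + 45).
Step 3 — remaining eigenvalues from the quadratic λ² - 14λ + 45 = 0:
  Δ = 14² - 4·45 = 196 - 180 = 16,  λ = (14 ± √16)/2 = (14 ± 4)/2 = 9 or 5.
  Sorted: λ_1 = 9,  λ_2 = 5,  λ_3 = 1  (check: sum = 15 = tr ✓).

Step 4 — unit eigenvector for λ_1 = 9: v spans the null space of (Sigma - λ_1 I), whose rows are
  r_1 = (0, 0, 0),  r_2 = (0, -6, -2),  r_3 = (0, -2, -6).
  v is orthogonal to every row, so take v ∝ r_2 × r_3 = ((-6)·(-6) - (-2)·(-2), (-2)·(0) - (0)·(-6), (0)·(-2) - (-6)·(0)) = (32, 0, 0).
  Rescale (divide by 32): u = (1, 0, 0).
  ||u|| = √((1)² + (0)² + (0)²) = √(1) = 1,  v_1 = u/||u|| ≈ (1, 0, 0) (||v_1|| = 1).

λ_1 = 9,  λ_2 = 5,  λ_3 = 1;  v_1 ≈ (1, 0, 0)


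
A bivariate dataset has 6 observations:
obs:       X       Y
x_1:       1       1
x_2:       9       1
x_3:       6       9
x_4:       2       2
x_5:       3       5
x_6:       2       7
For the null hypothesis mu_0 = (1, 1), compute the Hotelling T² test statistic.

Step 1 — sample mean vector:
  mean(X) = (1 + 9 + 6 + 2 + 3 + 2) / 6 = 23/6 = 3.8333
  mean(Y) = (1 + 1 + 9 + 2 + 5 + 7) / 6 = 25/6 = 4.1667
  x̄ = (3.8333, 4.1667),  deviation x̄ - mu_0 = (3.8333, 4.1667) - (1, 1) = (2.8333, 3.1667).

Step 2 — sample covariance matrix, S[i,j] = (1/(n-1)) · Σ_k (x_{k,i} - mean_i) · (x_{k,j} - mean_j), divisor n-1 = 5:
  S[X,X] = ((-2.8333)·(-2.8333) + (5.1667)·(5.1667) + (2.1667)·(2.1667) + (-1.8333)·(-1.8333) + (-0.8333)·(-0.8333) + (-1.8333)·(-1.8333)) / 5 = 46.8333/5 = 9.3667
  S[X,Y] = ((-2.8333)·(-3.1667) + (5.1667)·(-3.1667) + (2.1667)·(4.8333) + (-1.8333)·(-2.1667) + (-0.8333)·(0.8333) + (-1.8333)·(2.8333)) / 5 = 1.1667/5 = 0.2333
  S[Y,Y] = ((-3.1667)·(-3.1667) + (-3.1667)·(-3.1667) + (4.8333)·(4.8333) + (-2.1667)·(-2.1667) + (0.8333)·(0.8333) + (2.8333)·(2.8333)) / 5 = 56.8333/5 = 11.3667
  S = [[9.3667, 0.2333],
 [0.2333, 11.3667]].

Step 3 — invert S. det(S) = 9.3667·11.3667 - (0.2333)² = 106.4133.
  S^{-1} = (1/det) · [[d, -b], [-b, a]] = [[0.1068, -0.0022],
 [-0.0022, 0.088]].

Step 4 — quadratic form (x̄ - mu_0)^T · S^{-1} · (x̄ - mu_0):
  S^{-1} · (x̄ - mu_0) = (0.2957, 0.2725),
  (x̄ - mu_0)^T · [...] = (2.8333)·(0.2957) + (3.1667)·(0.2725) = 1.7008.

Step 5 — scale by n: T² = 6 · 1.7008 = 10.2049.

T² ≈ 10.2049


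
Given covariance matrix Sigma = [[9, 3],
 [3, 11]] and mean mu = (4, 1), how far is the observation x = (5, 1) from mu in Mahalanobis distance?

Step 1 — centre the observation: (x - mu) = (1, 0).

Step 2 — invert Sigma. det(Sigma) = 9·11 - (3)² = 90.
  Sigma^{-1} = (1/det) · [[d, -b], [-b, a]] = [[0.1222, -0.0333],
 [-0.0333, 0.1]].

Step 3 — form the quadratic (x - mu)^T · Sigma^{-1} · (x - mu):
  Sigma^{-1} · (x - mu) = (0.1222, -0.0333).
  (x - mu)^T · [Sigma^{-1} · (x - mu)] = (1)·(0.1222) + (0)·(-0.0333) = 0.1222.

Step 4 — take square root: d = √(0.1222) ≈ 0.3496.

d(x, mu) = √(0.1222) ≈ 0.3496


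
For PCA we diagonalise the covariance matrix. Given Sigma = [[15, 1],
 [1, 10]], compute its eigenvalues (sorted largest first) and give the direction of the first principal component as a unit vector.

Step 1 — characteristic polynomial of 2×2 Sigma:
  det(Sigma - λI) = λ² - trace · λ + det = 0.
  trace = 15 + 10 = 25, det = 15·10 - (1)² = 149.
Step 2 — discriminant:
  Δ = trace² - 4·det = 625 - 596 = 29.
Step 3 — eigenvalues:
  λ = (trace ± √Δ)/2 = (25 ± 5.3852)/2,
  λ_1 = 15.1926,  λ_2 = 9.8074.

Step 4 — unit eigenvector for λ_1: solve (Sigma - λ_1 I)v = 0. First row:
  (15 - 15.1926)·v_x + (1)·v_y = 0, i.e. (-0.1926)·v_x + (1)·v_y = 0,
  so v ∝ (b, λ_1 - a) = (1, 0.1926) = u.
  ||u|| = √((1)² + (0.1926)²) = √(1.0371) ≈ 1.0184,
  v_1 = u/||u|| ≈ (0.982, 0.1891) (||v_1|| = 1).

λ_1 = 15.1926,  λ_2 = 9.8074;  v_1 ≈ (0.982, 0.1891)


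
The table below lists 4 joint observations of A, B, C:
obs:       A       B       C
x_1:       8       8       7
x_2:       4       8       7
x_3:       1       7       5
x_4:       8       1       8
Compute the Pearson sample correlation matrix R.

Step 1 — column means:
  mean(A) = (8 + 4 + 1 + 8) / 4 = 21/4 = 5.25
  mean(B) = (8 + 8 + 7 + 1) / 4 = 24/4 = 6
  mean(C) = (7 + 7 + 5 + 8) / 4 = 27/4 = 6.75

Step 2 — sample variances and covariances s[i,j] = (1/(n-1)) · Σ_k (x_{k,i} - mean_i) · (x_{k,j} - mean_j), with n-1 = 3:
  s[A,A] = ((2.75)·(2.75) + (-1.25)·(-1.25) + (-4.25)·(-4.25) + (2.75)·(2.75)) / 3 = 34.75/3 = 11.5833
  s[A,B] = ((2.75)·(2) + (-1.25)·(2) + (-4.25)·(1) + (2.75)·(-5)) / 3 = -15/3 = -5
  s[A,C] = ((2.75)·(0.25) + (-1.25)·(0.25) + (-4.25)·(-1.75) + (2.75)·(1.25)) / 3 = 11.25/3 = 3.75
  s[B,B] = ((2)·(2) + (2)·(2) + (1)·(1) + (-5)·(-5)) / 3 = 34/3 = 11.3333
  s[B,C] = ((2)·(0.25) + (2)·(0.25) + (1)·(-1.75) + (-5)·(1.25)) / 3 = -7/3 = -2.3333
  s[C,C] = ((0.25)·(0.25) + (0.25)·(0.25) + (-1.75)·(-1.75) + (1.25)·(1.25)) / 3 = 4.75/3 = 1.5833
  Sample standard deviations s_i = √(s[i,i]):
  s(A) = √(11.5833) = 3.4034
  s(B) = √(11.3333) = 3.3665
  s(C) = √(1.5833) = 1.2583

Step 3 — r_{ij} = s_{ij} / (s_i · s_j):
  r[A,A] = 1 (diagonal).
  r[A,B] = -5 / (3.4034 · 3.3665) = -5 / 11.4577 = -0.4364
  r[A,C] = 3.75 / (3.4034 · 1.2583) = 3.75 / 4.2826 = 0.8756
  r[B,B] = 1 (diagonal).
  r[B,C] = -2.3333 / (3.3665 · 1.2583) = -2.3333 / 4.2361 = -0.5508
  r[C,C] = 1 (diagonal).

R is symmetric with unit diagonal. Assembling:

R = [[1, -0.4364, 0.8756],
 [-0.4364, 1, -0.5508],
 [0.8756, -0.5508, 1]]


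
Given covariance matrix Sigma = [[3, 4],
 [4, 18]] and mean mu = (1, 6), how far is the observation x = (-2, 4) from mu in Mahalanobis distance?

Step 1 — centre the observation: (x - mu) = (-3, -2).

Step 2 — invert Sigma. det(Sigma) = 3·18 - (4)² = 38.
  Sigma^{-1} = (1/det) · [[d, -b], [-b, a]] = [[0.4737, -0.1053],
 [-0.1053, 0.0789]].

Step 3 — form the quadratic (x - mu)^T · Sigma^{-1} · (x - mu):
  Sigma^{-1} · (x - mu) = (-1.2105, 0.1579).
  (x - mu)^T · [Sigma^{-1} · (x - mu)] = (-3)·(-1.2105) + (-2)·(0.1579) = 3.3158.

Step 4 — take square root: d = √(3.3158) ≈ 1.8209.

d(x, mu) = √(3.3158) ≈ 1.8209


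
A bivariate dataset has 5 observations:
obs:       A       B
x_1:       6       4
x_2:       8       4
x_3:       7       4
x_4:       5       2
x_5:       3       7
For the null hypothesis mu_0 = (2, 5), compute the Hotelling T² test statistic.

Step 1 — sample mean vector:
  mean(A) = (6 + 8 + 7 + 5 + 3) / 5 = 29/5 = 5.8
  mean(B) = (4 + 4 + 4 + 2 + 7) / 5 = 21/5 = 4.2
  x̄ = (5.8, 4.2),  deviation x̄ - mu_0 = (5.8, 4.2) - (2, 5) = (3.8, -0.8).

Step 2 — sample covariance matrix, S[i,j] = (1/(n-1)) · Σ_k (x_{k,i} - mean_i) · (x_{k,j} - mean_j), divisor n-1 = 4:
  S[A,A] = ((0.2)·(0.2) + (2.2)·(2.2) + (1.2)·(1.2) + (-0.8)·(-0.8) + (-2.8)·(-2.8)) / 4 = 14.8/4 = 3.7
  S[A,B] = ((0.2)·(-0.2) + (2.2)·(-0.2) + (1.2)·(-0.2) + (-0.8)·(-2.2) + (-2.8)·(2.8)) / 4 = -6.8/4 = -1.7
  S[B,B] = ((-0.2)·(-0.2) + (-0.2)·(-0.2) + (-0.2)·(-0.2) + (-2.2)·(-2.2) + (2.8)·(2.8)) / 4 = 12.8/4 = 3.2
  S = [[3.7, -1.7],
 [-1.7, 3.2]].

Step 3 — invert S. det(S) = 3.7·3.2 - (-1.7)² = 8.95.
  S^{-1} = (1/det) · [[d, -b], [-b, a]] = [[0.3575, 0.1899],
 [0.1899, 0.4134]].

Step 4 — quadratic form (x̄ - mu_0)^T · S^{-1} · (x̄ - mu_0):
  S^{-1} · (x̄ - mu_0) = (1.2067, 0.3911),
  (x̄ - mu_0)^T · [...] = (3.8)·(1.2067) + (-0.8)·(0.3911) = 4.2726.

Step 5 — scale by n: T² = 5 · 4.2726 = 21.3631.

T² ≈ 21.3631


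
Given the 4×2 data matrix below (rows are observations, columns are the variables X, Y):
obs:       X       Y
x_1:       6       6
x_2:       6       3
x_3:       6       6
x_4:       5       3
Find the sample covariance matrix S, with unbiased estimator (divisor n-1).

Step 1 — column means:
  mean(X) = (6 + 6 + 6 + 5) / 4 = 23/4 = 5.75
  mean(Y) = (6 + 3 + 6 + 3) / 4 = 18/4 = 4.5

Step 2 — sample covariance S[i,j] = (1/(n-1)) · Σ_k (x_{k,i} - mean_i) · (x_{k,j} - mean_j), with n-1 = 3.
  S[X,X] = ((0.25)·(0.25) + (0.25)·(0.25) + (0.25)·(0.25) + (-0.75)·(-0.75)) / 3 = 0.75/3 = 0.25
  S[X,Y] = ((0.25)·(1.5) + (0.25)·(-1.5) + (0.25)·(1.5) + (-0.75)·(-1.5)) / 3 = 1.5/3 = 0.5
  S[Y,Y] = ((1.5)·(1.5) + (-1.5)·(-1.5) + (1.5)·(1.5) + (-1.5)·(-1.5)) / 3 = 9/3 = 3

S is symmetric (S[j,i] = S[i,j]). Assembling:

S = [[0.25, 0.5],
 [0.5, 3]]


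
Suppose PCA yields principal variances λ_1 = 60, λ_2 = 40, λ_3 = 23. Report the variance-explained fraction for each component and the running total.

Step 1 — total variance = trace(Sigma) = Σ λ_i = 60 + 40 + 23 = 123.

Step 2 — fraction explained by component i = λ_i / Σ λ:
  PC1: 60/123 = 0.4878
  PC2: 40/123 = 0.3252
  PC3: 23/123 = 0.187

Step 3 — cumulative fraction after k components = (λ_1 + ... + λ_k) / Σ λ:
  k = 1: 60/123 = 0.4878
  k = 2: (60 + 40)/123 = 100/123 = 0.813
  k = 3: (60 + 40 + 23)/123 = 123/123 = 1

Summary (fraction, with percent):

explained: PC1 0.4878 (48.78%), PC2 0.3252 (32.52%), PC3 0.187 (18.7%);  cumulative: 0.4878, 0.813, 1


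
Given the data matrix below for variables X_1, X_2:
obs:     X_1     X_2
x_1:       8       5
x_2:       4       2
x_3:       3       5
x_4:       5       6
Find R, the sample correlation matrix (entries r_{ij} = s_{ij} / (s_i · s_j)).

Step 1 — column means:
  mean(X_1) = (8 + 4 + 3 + 5) / 4 = 20/4 = 5
  mean(X_2) = (5 + 2 + 5 + 6) / 4 = 18/4 = 4.5

Step 2 — sample variances and covariances s[i,j] = (1/(n-1)) · Σ_k (x_{k,i} - mean_i) · (x_{k,j} - mean_j), with n-1 = 3:
  s[X_1,X_1] = ((3)·(3) + (-1)·(-1) + (-2)·(-2) + (0)·(0)) / 3 = 14/3 = 4.6667
  s[X_1,X_2] = ((3)·(0.5) + (-1)·(-2.5) + (-2)·(0.5) + (0)·(1.5)) / 3 = 3/3 = 1
  s[X_2,X_2] = ((0.5)·(0.5) + (-2.5)·(-2.5) + (0.5)·(0.5) + (1.5)·(1.5)) / 3 = 9/3 = 3
  Sample standard deviations s_i = √(s[i,i]):
  s(X_1) = √(4.6667) = 2.1602
  s(X_2) = √(3) = 1.7321

Step 3 — r_{ij} = s_{ij} / (s_i · s_j):
  r[X_1,X_1] = 1 (diagonal).
  r[X_1,X_2] = 1 / (2.1602 · 1.7321) = 1 / 3.7417 = 0.2673
  r[X_2,X_2] = 1 (diagonal).

R is symmetric with unit diagonal. Assembling:

R = [[1, 0.2673],
 [0.2673, 1]]


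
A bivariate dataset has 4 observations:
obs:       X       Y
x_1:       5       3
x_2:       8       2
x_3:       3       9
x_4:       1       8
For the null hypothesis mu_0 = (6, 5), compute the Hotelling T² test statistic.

Step 1 — sample mean vector:
  mean(X) = (5 + 8 + 3 + 1) / 4 = 17/4 = 4.25
  mean(Y) = (3 + 2 + 9 + 8) / 4 = 22/4 = 5.5
  x̄ = (4.25, 5.5),  deviation x̄ - mu_0 = (4.25, 5.5) - (6, 5) = (-1.75, 0.5).

Step 2 — sample covariance matrix, S[i,j] = (1/(n-1)) · Σ_k (x_{k,i} - mean_i) · (x_{k,j} - mean_j), divisor n-1 = 3:
  S[X,X] = ((0.75)·(0.75) + (3.75)·(3.75) + (-1.25)·(-1.25) + (-3.25)·(-3.25)) / 3 = 26.75/3 = 8.9167
  S[X,Y] = ((0.75)·(-2.5) + (3.75)·(-3.5) + (-1.25)·(3.5) + (-3.25)·(2.5)) / 3 = -27.5/3 = -9.1667
  S[Y,Y] = ((-2.5)·(-2.5) + (-3.5)·(-3.5) + (3.5)·(3.5) + (2.5)·(2.5)) / 3 = 37/3 = 12.3333
  S = [[8.9167, -9.1667],
 [-9.1667, 12.3333]].

Step 3 — invert S. det(S) = 8.9167·12.3333 - (-9.1667)² = 25.9444.
  S^{-1} = (1/det) · [[d, -b], [-b, a]] = [[0.4754, 0.3533],
 [0.3533, 0.3437]].

Step 4 — quadratic form (x̄ - mu_0)^T · S^{-1} · (x̄ - mu_0):
  S^{-1} · (x̄ - mu_0) = (-0.6552, -0.4465),
  (x̄ - mu_0)^T · [...] = (-1.75)·(-0.6552) + (0.5)·(-0.4465) = 0.9234.

Step 5 — scale by n: T² = 4 · 0.9234 = 3.6938.

T² ≈ 3.6938


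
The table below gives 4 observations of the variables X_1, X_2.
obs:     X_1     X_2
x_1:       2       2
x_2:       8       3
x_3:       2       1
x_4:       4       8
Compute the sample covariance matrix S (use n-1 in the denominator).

Step 1 — column means:
  mean(X_1) = (2 + 8 + 2 + 4) / 4 = 16/4 = 4
  mean(X_2) = (2 + 3 + 1 + 8) / 4 = 14/4 = 3.5

Step 2 — sample covariance S[i,j] = (1/(n-1)) · Σ_k (x_{k,i} - mean_i) · (x_{k,j} - mean_j), with n-1 = 3.
  S[X_1,X_1] = ((-2)·(-2) + (4)·(4) + (-2)·(-2) + (0)·(0)) / 3 = 24/3 = 8
  S[X_1,X_2] = ((-2)·(-1.5) + (4)·(-0.5) + (-2)·(-2.5) + (0)·(4.5)) / 3 = 6/3 = 2
  S[X_2,X_2] = ((-1.5)·(-1.5) + (-0.5)·(-0.5) + (-2.5)·(-2.5) + (4.5)·(4.5)) / 3 = 29/3 = 9.6667

S is symmetric (S[j,i] = S[i,j]). Assembling:

S = [[8, 2],
 [2, 9.6667]]


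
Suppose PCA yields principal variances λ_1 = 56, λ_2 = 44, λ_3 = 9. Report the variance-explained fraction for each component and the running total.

Step 1 — total variance = trace(Sigma) = Σ λ_i = 56 + 44 + 9 = 109.

Step 2 — fraction explained by component i = λ_i / Σ λ:
  PC1: 56/109 = 0.5138
  PC2: 44/109 = 0.4037
  PC3: 9/109 = 0.0826

Step 3 — cumulative fraction after k components = (λ_1 + ... + λ_k) / Σ λ:
  k = 1: 56/109 = 0.5138
  k = 2: (56 + 44)/109 = 100/109 = 0.9174
  k = 3: (56 + 44 + 9)/109 = 109/109 = 1

Summary (fraction, with percent):

explained: PC1 0.5138 (51.38%), PC2 0.4037 (40.37%), PC3 0.0826 (8.26%);  cumulative: 0.5138, 0.9174, 1


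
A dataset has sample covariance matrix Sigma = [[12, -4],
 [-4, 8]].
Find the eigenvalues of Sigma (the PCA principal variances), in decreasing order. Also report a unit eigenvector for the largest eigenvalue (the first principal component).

Step 1 — characteristic polynomial of 2×2 Sigma:
  det(Sigma - λI) = λ² - trace · λ + det = 0.
  trace = 12 + 8 = 20, det = 12·8 - (-4)² = 80.
Step 2 — discriminant:
  Δ = trace² - 4·det = 400 - 320 = 80.
Step 3 — eigenvalues:
  λ = (trace ± √Δ)/2 = (20 ± 8.9443)/2,
  λ_1 = 14.4721,  λ_2 = 5.5279.

Step 4 — unit eigenvector for λ_1: solve (Sigma - λ_1 I)v = 0. First row:
  (12 - 14.4721)·v_x + (-4)·v_y = 0, i.e. (-2.4721)·v_x + (-4)·v_y = 0,
  so v ∝ (b, λ_1 - a) = (-4, 2.4721); multiply by -1 so the first entry is positive: u = (4, -2.4721).
  ||u|| = √((4)² + (-2.4721)²) = √(22.1115) ≈ 4.7023,
  v_1 = u/||u|| ≈ (0.8507, -0.5257) (||v_1|| = 1).

λ_1 = 14.4721,  λ_2 = 5.5279;  v_1 ≈ (0.8507, -0.5257)


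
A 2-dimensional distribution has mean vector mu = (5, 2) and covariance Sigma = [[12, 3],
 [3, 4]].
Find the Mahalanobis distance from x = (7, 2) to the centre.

Step 1 — centre the observation: (x - mu) = (2, 0).

Step 2 — invert Sigma. det(Sigma) = 12·4 - (3)² = 39.
  Sigma^{-1} = (1/det) · [[d, -b], [-b, a]] = [[0.1026, -0.0769],
 [-0.0769, 0.3077]].

Step 3 — form the quadratic (x - mu)^T · Sigma^{-1} · (x - mu):
  Sigma^{-1} · (x - mu) = (0.2051, -0.1538).
  (x - mu)^T · [Sigma^{-1} · (x - mu)] = (2)·(0.2051) + (0)·(-0.1538) = 0.4103.

Step 4 — take square root: d = √(0.4103) ≈ 0.6405.

d(x, mu) = √(0.4103) ≈ 0.6405


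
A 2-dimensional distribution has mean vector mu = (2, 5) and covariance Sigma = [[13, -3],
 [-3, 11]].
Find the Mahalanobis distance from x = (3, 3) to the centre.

Step 1 — centre the observation: (x - mu) = (1, -2).

Step 2 — invert Sigma. det(Sigma) = 13·11 - (-3)² = 134.
  Sigma^{-1} = (1/det) · [[d, -b], [-b, a]] = [[0.0821, 0.0224],
 [0.0224, 0.097]].

Step 3 — form the quadratic (x - mu)^T · Sigma^{-1} · (x - mu):
  Sigma^{-1} · (x - mu) = (0.0373, -0.1716).
  (x - mu)^T · [Sigma^{-1} · (x - mu)] = (1)·(0.0373) + (-2)·(-0.1716) = 0.3806.

Step 4 — take square root: d = √(0.3806) ≈ 0.6169.

d(x, mu) = √(0.3806) ≈ 0.6169


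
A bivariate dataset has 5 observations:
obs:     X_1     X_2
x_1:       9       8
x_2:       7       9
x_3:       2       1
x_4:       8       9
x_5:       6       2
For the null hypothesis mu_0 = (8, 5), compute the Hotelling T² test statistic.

Step 1 — sample mean vector:
  mean(X_1) = (9 + 7 + 2 + 8 + 6) / 5 = 32/5 = 6.4
  mean(X_2) = (8 + 9 + 1 + 9 + 2) / 5 = 29/5 = 5.8
  x̄ = (6.4, 5.8),  deviation x̄ - mu_0 = (6.4, 5.8) - (8, 5) = (-1.6, 0.8).

Step 2 — sample covariance matrix, S[i,j] = (1/(n-1)) · Σ_k (x_{k,i} - mean_i) · (x_{k,j} - mean_j), divisor n-1 = 4:
  S[X_1,X_1] = ((2.6)·(2.6) + (0.6)·(0.6) + (-4.4)·(-4.4) + (1.6)·(1.6) + (-0.4)·(-0.4)) / 4 = 29.2/4 = 7.3
  S[X_1,X_2] = ((2.6)·(2.2) + (0.6)·(3.2) + (-4.4)·(-4.8) + (1.6)·(3.2) + (-0.4)·(-3.8)) / 4 = 35.4/4 = 8.85
  S[X_2,X_2] = ((2.2)·(2.2) + (3.2)·(3.2) + (-4.8)·(-4.8) + (3.2)·(3.2) + (-3.8)·(-3.8)) / 4 = 62.8/4 = 15.7
  S = [[7.3, 8.85],
 [8.85, 15.7]].

Step 3 — invert S. det(S) = 7.3·15.7 - (8.85)² = 36.2875.
  S^{-1} = (1/det) · [[d, -b], [-b, a]] = [[0.4327, -0.2439],
 [-0.2439, 0.2012]].

Step 4 — quadratic form (x̄ - mu_0)^T · S^{-1} · (x̄ - mu_0):
  S^{-1} · (x̄ - mu_0) = (-0.8874, 0.5512),
  (x̄ - mu_0)^T · [...] = (-1.6)·(-0.8874) + (0.8)·(0.5512) = 1.8607.

Step 5 — scale by n: T² = 5 · 1.8607 = 9.3035.

T² ≈ 9.3035


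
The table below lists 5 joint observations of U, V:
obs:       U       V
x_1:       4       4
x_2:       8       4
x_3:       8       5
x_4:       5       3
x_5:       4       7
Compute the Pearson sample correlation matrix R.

Step 1 — column means:
  mean(U) = (4 + 8 + 8 + 5 + 4) / 5 = 29/5 = 5.8
  mean(V) = (4 + 4 + 5 + 3 + 7) / 5 = 23/5 = 4.6

Step 2 — sample variances and covariances s[i,j] = (1/(n-1)) · Σ_k (x_{k,i} - mean_i) · (x_{k,j} - mean_j), with n-1 = 4:
  s[U,U] = ((-1.8)·(-1.8) + (2.2)·(2.2) + (2.2)·(2.2) + (-0.8)·(-0.8) + (-1.8)·(-1.8)) / 4 = 16.8/4 = 4.2
  s[U,V] = ((-1.8)·(-0.6) + (2.2)·(-0.6) + (2.2)·(0.4) + (-0.8)·(-1.6) + (-1.8)·(2.4)) / 4 = -2.4/4 = -0.6
  s[V,V] = ((-0.6)·(-0.6) + (-0.6)·(-0.6) + (0.4)·(0.4) + (-1.6)·(-1.6) + (2.4)·(2.4)) / 4 = 9.2/4 = 2.3
  Sample standard deviations s_i = √(s[i,i]):
  s(U) = √(4.2) = 2.0494
  s(V) = √(2.3) = 1.5166

Step 3 — r_{ij} = s_{ij} / (s_i · s_j):
  r[U,U] = 1 (diagonal).
  r[U,V] = -0.6 / (2.0494 · 1.5166) = -0.6 / 3.1081 = -0.193
  r[V,V] = 1 (diagonal).

R is symmetric with unit diagonal. Assembling:

R = [[1, -0.193],
 [-0.193, 1]]


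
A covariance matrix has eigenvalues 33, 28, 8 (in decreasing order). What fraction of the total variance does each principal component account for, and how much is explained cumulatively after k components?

Step 1 — total variance = trace(Sigma) = Σ λ_i = 33 + 28 + 8 = 69.

Step 2 — fraction explained by component i = λ_i / Σ λ:
  PC1: 33/69 = 0.4783
  PC2: 28/69 = 0.4058
  PC3: 8/69 = 0.1159

Step 3 — cumulative fraction after k components = (λ_1 + ... + λ_k) / Σ λ:
  k = 1: 33/69 = 0.4783
  k = 2: (33 + 28)/69 = 61/69 = 0.8841
  k = 3: (33 + 28 + 8)/69 = 69/69 = 1

Summary (fraction, with percent):

explained: PC1 0.4783 (47.83%), PC2 0.4058 (40.58%), PC3 0.1159 (11.59%);  cumulative: 0.4783, 0.8841, 1


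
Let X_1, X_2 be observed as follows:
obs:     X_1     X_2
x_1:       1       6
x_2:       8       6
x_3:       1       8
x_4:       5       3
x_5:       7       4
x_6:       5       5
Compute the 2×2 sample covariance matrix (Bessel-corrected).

Step 1 — column means:
  mean(X_1) = (1 + 8 + 1 + 5 + 7 + 5) / 6 = 27/6 = 4.5
  mean(X_2) = (6 + 6 + 8 + 3 + 4 + 5) / 6 = 32/6 = 5.3333

Step 2 — sample covariance S[i,j] = (1/(n-1)) · Σ_k (x_{k,i} - mean_i) · (x_{k,j} - mean_j), with n-1 = 5.
  S[X_1,X_1] = ((-3.5)·(-3.5) + (3.5)·(3.5) + (-3.5)·(-3.5) + (0.5)·(0.5) + (2.5)·(2.5) + (0.5)·(0.5)) / 5 = 43.5/5 = 8.7
  S[X_1,X_2] = ((-3.5)·(0.6667) + (3.5)·(0.6667) + (-3.5)·(2.6667) + (0.5)·(-2.3333) + (2.5)·(-1.3333) + (0.5)·(-0.3333)) / 5 = -14/5 = -2.8
  S[X_2,X_2] = ((0.6667)·(0.6667) + (0.6667)·(0.6667) + (2.6667)·(2.6667) + (-2.3333)·(-2.3333) + (-1.3333)·(-1.3333) + (-0.3333)·(-0.3333)) / 5 = 15.3333/5 = 3.0667

S is symmetric (S[j,i] = S[i,j]). Assembling:

S = [[8.7, -2.8],
 [-2.8, 3.0667]]


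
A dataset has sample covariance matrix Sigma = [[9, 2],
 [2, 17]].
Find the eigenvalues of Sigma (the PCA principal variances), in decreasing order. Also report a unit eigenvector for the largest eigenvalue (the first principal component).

Step 1 — characteristic polynomial of 2×2 Sigma:
  det(Sigma - λI) = λ² - trace · λ + det = 0.
  trace = 9 + 17 = 26, det = 9·17 - (2)² = 149.
Step 2 — discriminant:
  Δ = trace² - 4·det = 676 - 596 = 80.
Step 3 — eigenvalues:
  λ = (trace ± √Δ)/2 = (26 ± 8.9443)/2,
  λ_1 = 17.4721,  λ_2 = 8.5279.

Step 4 — unit eigenvector for λ_1: solve (Sigma - λ_1 I)v = 0. First row:
  (9 - 17.4721)·v_x + (2)·v_y = 0, i.e. (-8.4721)·v_x + (2)·v_y = 0,
  so v ∝ (b, λ_1 - a) = (2, 8.4721) = u.
  ||u|| = √((2)² + (8.4721)²) = √(75.7771) ≈ 8.705,
  v_1 = u/||u|| ≈ (0.2298, 0.9732) (||v_1|| = 1).

λ_1 = 17.4721,  λ_2 = 8.5279;  v_1 ≈ (0.2298, 0.9732)


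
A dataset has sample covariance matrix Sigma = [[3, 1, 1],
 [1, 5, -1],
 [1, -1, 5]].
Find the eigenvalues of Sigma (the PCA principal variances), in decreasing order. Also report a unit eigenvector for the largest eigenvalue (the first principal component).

Step 1 — characteristic polynomial p(λ) = det(λI - Sigma) = λ³ - tr·λ² + c_1·λ - det, where tr = trace, c_1 = sum of the principal 2×2 minors, det = det(Sigma):
  tr = 3 + 5 + 5 = 13,
  c_1 = (3·5 - (1)²) + (3·5 - (1)²) + (5·5 - (-1)²) = 14 + 14 + 24 = 52,
  det = 3·(5·5 - (-1)²) - (1)·((1)·5 - (-1)·(1)) + (1)·((1)·(-1) - 5·(1)) = 3·(24) - (1)·(6) + (1)·(-6) = 60.
  So p(λ) = λ³ - 13λ² + 52λ - 60.
Step 2 — look for an integer root (rational root theorem: any rational root is an integer divisor of 60). Testing λ = 2:
  p(2) = 8 - 52 + 104 - 60 = 0  ✓
  Dividing out (λ - 2): p(λ) = (λ - 2)(λ² - 11λ + 30).
Step 3 — remaining eigenvalues from the quadratic λ² - 11λ + 30 = 0:
  Δ = 11² - 4·30 = 121 - 120 = 1,  λ = (11 ± √1)/2 = (11 ± 1)/2 = 6 or 5.
  Sorted: λ_1 = 6,  λ_2 = 5,  λ_3 = 2  (check: sum = 13 = tr ✓).

Step 4 — unit eigenvector for λ_1 = 6: v spans the null space of (Sigma - λ_1 I), whose rows are
  r_1 = (-3, 1, 1),  r_2 = (1, -1, -1),  r_3 = (1, -1, -1).
  v is orthogonal to every row, so take v ∝ r_1 × r_2 = ((1)·(-1) - (1)·(-1), (1)·(1) - (-3)·(-1), (-3)·(-1) - (1)·(1)) = (0, -2, 2).
  Rescale (divide by 2; multiply by -1 so the first nonzero entry is positive): u = (0, 1, -1).
  ||u|| = √((0)² + (1)² + (-1)²) = √(2) ≈ 1.4142,  v_1 = u/||u|| ≈ (0, 0.7071, -0.7071) (||v_1|| = 1).

λ_1 = 6,  λ_2 = 5,  λ_3 = 2;  v_1 ≈ (0, 0.7071, -0.7071)
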